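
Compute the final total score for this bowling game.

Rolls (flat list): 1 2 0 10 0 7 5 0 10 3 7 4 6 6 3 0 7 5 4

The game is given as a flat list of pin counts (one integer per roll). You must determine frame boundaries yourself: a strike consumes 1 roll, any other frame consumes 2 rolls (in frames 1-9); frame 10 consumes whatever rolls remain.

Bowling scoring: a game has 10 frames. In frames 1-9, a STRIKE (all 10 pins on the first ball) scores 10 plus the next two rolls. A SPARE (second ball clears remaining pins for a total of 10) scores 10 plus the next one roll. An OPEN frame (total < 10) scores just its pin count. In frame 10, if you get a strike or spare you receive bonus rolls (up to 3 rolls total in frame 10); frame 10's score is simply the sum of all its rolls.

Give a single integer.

Answer: 100

Derivation:
Frame 1: OPEN (1+2=3). Cumulative: 3
Frame 2: SPARE (0+10=10). 10 + next roll (0) = 10. Cumulative: 13
Frame 3: OPEN (0+7=7). Cumulative: 20
Frame 4: OPEN (5+0=5). Cumulative: 25
Frame 5: STRIKE. 10 + next two rolls (3+7) = 20. Cumulative: 45
Frame 6: SPARE (3+7=10). 10 + next roll (4) = 14. Cumulative: 59
Frame 7: SPARE (4+6=10). 10 + next roll (6) = 16. Cumulative: 75
Frame 8: OPEN (6+3=9). Cumulative: 84
Frame 9: OPEN (0+7=7). Cumulative: 91
Frame 10: OPEN. Sum of all frame-10 rolls (5+4) = 9. Cumulative: 100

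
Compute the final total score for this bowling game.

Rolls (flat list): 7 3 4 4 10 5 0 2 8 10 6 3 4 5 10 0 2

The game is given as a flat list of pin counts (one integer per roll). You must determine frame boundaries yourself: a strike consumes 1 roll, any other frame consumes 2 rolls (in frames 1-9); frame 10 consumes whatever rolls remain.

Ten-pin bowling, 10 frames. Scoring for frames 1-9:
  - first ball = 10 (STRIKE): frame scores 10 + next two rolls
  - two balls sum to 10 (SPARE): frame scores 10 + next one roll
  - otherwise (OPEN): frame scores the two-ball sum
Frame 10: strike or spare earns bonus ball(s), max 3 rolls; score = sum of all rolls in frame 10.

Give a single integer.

Answer: 113

Derivation:
Frame 1: SPARE (7+3=10). 10 + next roll (4) = 14. Cumulative: 14
Frame 2: OPEN (4+4=8). Cumulative: 22
Frame 3: STRIKE. 10 + next two rolls (5+0) = 15. Cumulative: 37
Frame 4: OPEN (5+0=5). Cumulative: 42
Frame 5: SPARE (2+8=10). 10 + next roll (10) = 20. Cumulative: 62
Frame 6: STRIKE. 10 + next two rolls (6+3) = 19. Cumulative: 81
Frame 7: OPEN (6+3=9). Cumulative: 90
Frame 8: OPEN (4+5=9). Cumulative: 99
Frame 9: STRIKE. 10 + next two rolls (0+2) = 12. Cumulative: 111
Frame 10: OPEN. Sum of all frame-10 rolls (0+2) = 2. Cumulative: 113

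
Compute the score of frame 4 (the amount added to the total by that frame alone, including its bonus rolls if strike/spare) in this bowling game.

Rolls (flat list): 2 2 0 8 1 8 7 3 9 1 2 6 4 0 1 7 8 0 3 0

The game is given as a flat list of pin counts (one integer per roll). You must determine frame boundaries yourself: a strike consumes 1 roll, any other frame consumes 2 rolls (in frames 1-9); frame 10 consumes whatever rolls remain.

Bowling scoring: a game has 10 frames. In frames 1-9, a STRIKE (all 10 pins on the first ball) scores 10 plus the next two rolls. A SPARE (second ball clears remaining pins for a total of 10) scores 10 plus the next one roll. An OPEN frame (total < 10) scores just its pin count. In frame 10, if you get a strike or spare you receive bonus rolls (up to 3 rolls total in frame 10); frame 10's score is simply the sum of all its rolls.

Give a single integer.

Answer: 19

Derivation:
Frame 1: OPEN (2+2=4). Cumulative: 4
Frame 2: OPEN (0+8=8). Cumulative: 12
Frame 3: OPEN (1+8=9). Cumulative: 21
Frame 4: SPARE (7+3=10). 10 + next roll (9) = 19. Cumulative: 40
Frame 5: SPARE (9+1=10). 10 + next roll (2) = 12. Cumulative: 52
Frame 6: OPEN (2+6=8). Cumulative: 60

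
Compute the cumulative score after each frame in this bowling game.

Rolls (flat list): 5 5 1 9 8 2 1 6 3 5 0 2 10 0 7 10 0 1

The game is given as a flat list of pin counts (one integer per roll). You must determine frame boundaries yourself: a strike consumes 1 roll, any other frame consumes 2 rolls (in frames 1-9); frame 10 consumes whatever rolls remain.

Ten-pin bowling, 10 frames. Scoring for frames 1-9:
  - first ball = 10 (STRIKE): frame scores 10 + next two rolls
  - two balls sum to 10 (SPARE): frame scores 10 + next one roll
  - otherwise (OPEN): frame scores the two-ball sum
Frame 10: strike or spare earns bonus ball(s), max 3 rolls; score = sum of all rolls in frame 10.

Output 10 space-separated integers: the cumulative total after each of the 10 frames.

Answer: 11 29 40 47 55 57 74 81 92 93

Derivation:
Frame 1: SPARE (5+5=10). 10 + next roll (1) = 11. Cumulative: 11
Frame 2: SPARE (1+9=10). 10 + next roll (8) = 18. Cumulative: 29
Frame 3: SPARE (8+2=10). 10 + next roll (1) = 11. Cumulative: 40
Frame 4: OPEN (1+6=7). Cumulative: 47
Frame 5: OPEN (3+5=8). Cumulative: 55
Frame 6: OPEN (0+2=2). Cumulative: 57
Frame 7: STRIKE. 10 + next two rolls (0+7) = 17. Cumulative: 74
Frame 8: OPEN (0+7=7). Cumulative: 81
Frame 9: STRIKE. 10 + next two rolls (0+1) = 11. Cumulative: 92
Frame 10: OPEN. Sum of all frame-10 rolls (0+1) = 1. Cumulative: 93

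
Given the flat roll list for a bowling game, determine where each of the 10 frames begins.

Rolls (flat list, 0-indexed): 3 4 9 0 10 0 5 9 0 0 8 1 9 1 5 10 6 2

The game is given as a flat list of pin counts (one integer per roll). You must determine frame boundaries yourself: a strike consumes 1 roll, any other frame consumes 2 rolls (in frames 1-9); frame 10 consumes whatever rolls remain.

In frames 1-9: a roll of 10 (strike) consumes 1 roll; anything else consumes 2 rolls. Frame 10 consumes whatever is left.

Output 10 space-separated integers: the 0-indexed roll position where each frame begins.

Answer: 0 2 4 5 7 9 11 13 15 16

Derivation:
Frame 1 starts at roll index 0: rolls=3,4 (sum=7), consumes 2 rolls
Frame 2 starts at roll index 2: rolls=9,0 (sum=9), consumes 2 rolls
Frame 3 starts at roll index 4: roll=10 (strike), consumes 1 roll
Frame 4 starts at roll index 5: rolls=0,5 (sum=5), consumes 2 rolls
Frame 5 starts at roll index 7: rolls=9,0 (sum=9), consumes 2 rolls
Frame 6 starts at roll index 9: rolls=0,8 (sum=8), consumes 2 rolls
Frame 7 starts at roll index 11: rolls=1,9 (sum=10), consumes 2 rolls
Frame 8 starts at roll index 13: rolls=1,5 (sum=6), consumes 2 rolls
Frame 9 starts at roll index 15: roll=10 (strike), consumes 1 roll
Frame 10 starts at roll index 16: 2 remaining rolls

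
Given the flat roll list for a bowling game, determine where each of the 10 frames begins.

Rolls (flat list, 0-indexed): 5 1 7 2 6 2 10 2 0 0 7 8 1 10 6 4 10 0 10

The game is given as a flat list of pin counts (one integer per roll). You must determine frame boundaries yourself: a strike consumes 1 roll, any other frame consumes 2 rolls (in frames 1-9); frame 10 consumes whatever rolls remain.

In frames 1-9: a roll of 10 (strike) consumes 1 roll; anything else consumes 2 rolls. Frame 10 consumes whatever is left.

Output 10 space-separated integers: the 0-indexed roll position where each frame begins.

Frame 1 starts at roll index 0: rolls=5,1 (sum=6), consumes 2 rolls
Frame 2 starts at roll index 2: rolls=7,2 (sum=9), consumes 2 rolls
Frame 3 starts at roll index 4: rolls=6,2 (sum=8), consumes 2 rolls
Frame 4 starts at roll index 6: roll=10 (strike), consumes 1 roll
Frame 5 starts at roll index 7: rolls=2,0 (sum=2), consumes 2 rolls
Frame 6 starts at roll index 9: rolls=0,7 (sum=7), consumes 2 rolls
Frame 7 starts at roll index 11: rolls=8,1 (sum=9), consumes 2 rolls
Frame 8 starts at roll index 13: roll=10 (strike), consumes 1 roll
Frame 9 starts at roll index 14: rolls=6,4 (sum=10), consumes 2 rolls
Frame 10 starts at roll index 16: 3 remaining rolls

Answer: 0 2 4 6 7 9 11 13 14 16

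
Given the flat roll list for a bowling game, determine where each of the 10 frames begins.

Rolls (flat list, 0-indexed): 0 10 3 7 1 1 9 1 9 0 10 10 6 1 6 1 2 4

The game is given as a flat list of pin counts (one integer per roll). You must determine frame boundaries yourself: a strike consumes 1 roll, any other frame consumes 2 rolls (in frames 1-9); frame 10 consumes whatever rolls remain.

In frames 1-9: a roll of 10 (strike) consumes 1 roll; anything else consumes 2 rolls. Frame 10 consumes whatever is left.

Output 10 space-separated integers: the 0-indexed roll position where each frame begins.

Answer: 0 2 4 6 8 10 11 12 14 16

Derivation:
Frame 1 starts at roll index 0: rolls=0,10 (sum=10), consumes 2 rolls
Frame 2 starts at roll index 2: rolls=3,7 (sum=10), consumes 2 rolls
Frame 3 starts at roll index 4: rolls=1,1 (sum=2), consumes 2 rolls
Frame 4 starts at roll index 6: rolls=9,1 (sum=10), consumes 2 rolls
Frame 5 starts at roll index 8: rolls=9,0 (sum=9), consumes 2 rolls
Frame 6 starts at roll index 10: roll=10 (strike), consumes 1 roll
Frame 7 starts at roll index 11: roll=10 (strike), consumes 1 roll
Frame 8 starts at roll index 12: rolls=6,1 (sum=7), consumes 2 rolls
Frame 9 starts at roll index 14: rolls=6,1 (sum=7), consumes 2 rolls
Frame 10 starts at roll index 16: 2 remaining rolls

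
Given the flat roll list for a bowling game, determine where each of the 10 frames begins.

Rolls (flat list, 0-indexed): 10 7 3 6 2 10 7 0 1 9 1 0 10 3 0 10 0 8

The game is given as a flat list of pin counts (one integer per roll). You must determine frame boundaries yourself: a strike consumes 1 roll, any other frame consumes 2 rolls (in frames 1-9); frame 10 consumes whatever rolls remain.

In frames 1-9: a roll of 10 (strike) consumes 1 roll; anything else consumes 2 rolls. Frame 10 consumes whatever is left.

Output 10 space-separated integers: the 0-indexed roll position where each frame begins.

Frame 1 starts at roll index 0: roll=10 (strike), consumes 1 roll
Frame 2 starts at roll index 1: rolls=7,3 (sum=10), consumes 2 rolls
Frame 3 starts at roll index 3: rolls=6,2 (sum=8), consumes 2 rolls
Frame 4 starts at roll index 5: roll=10 (strike), consumes 1 roll
Frame 5 starts at roll index 6: rolls=7,0 (sum=7), consumes 2 rolls
Frame 6 starts at roll index 8: rolls=1,9 (sum=10), consumes 2 rolls
Frame 7 starts at roll index 10: rolls=1,0 (sum=1), consumes 2 rolls
Frame 8 starts at roll index 12: roll=10 (strike), consumes 1 roll
Frame 9 starts at roll index 13: rolls=3,0 (sum=3), consumes 2 rolls
Frame 10 starts at roll index 15: 3 remaining rolls

Answer: 0 1 3 5 6 8 10 12 13 15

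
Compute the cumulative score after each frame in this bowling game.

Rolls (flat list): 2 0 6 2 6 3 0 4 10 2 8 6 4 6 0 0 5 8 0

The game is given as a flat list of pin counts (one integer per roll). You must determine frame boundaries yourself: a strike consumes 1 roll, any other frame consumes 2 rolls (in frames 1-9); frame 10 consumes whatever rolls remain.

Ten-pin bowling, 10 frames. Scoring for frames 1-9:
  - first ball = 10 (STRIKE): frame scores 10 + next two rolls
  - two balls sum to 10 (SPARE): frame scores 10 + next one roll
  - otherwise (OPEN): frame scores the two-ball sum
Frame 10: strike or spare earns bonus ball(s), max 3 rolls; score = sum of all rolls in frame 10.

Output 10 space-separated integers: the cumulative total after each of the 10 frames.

Frame 1: OPEN (2+0=2). Cumulative: 2
Frame 2: OPEN (6+2=8). Cumulative: 10
Frame 3: OPEN (6+3=9). Cumulative: 19
Frame 4: OPEN (0+4=4). Cumulative: 23
Frame 5: STRIKE. 10 + next two rolls (2+8) = 20. Cumulative: 43
Frame 6: SPARE (2+8=10). 10 + next roll (6) = 16. Cumulative: 59
Frame 7: SPARE (6+4=10). 10 + next roll (6) = 16. Cumulative: 75
Frame 8: OPEN (6+0=6). Cumulative: 81
Frame 9: OPEN (0+5=5). Cumulative: 86
Frame 10: OPEN. Sum of all frame-10 rolls (8+0) = 8. Cumulative: 94

Answer: 2 10 19 23 43 59 75 81 86 94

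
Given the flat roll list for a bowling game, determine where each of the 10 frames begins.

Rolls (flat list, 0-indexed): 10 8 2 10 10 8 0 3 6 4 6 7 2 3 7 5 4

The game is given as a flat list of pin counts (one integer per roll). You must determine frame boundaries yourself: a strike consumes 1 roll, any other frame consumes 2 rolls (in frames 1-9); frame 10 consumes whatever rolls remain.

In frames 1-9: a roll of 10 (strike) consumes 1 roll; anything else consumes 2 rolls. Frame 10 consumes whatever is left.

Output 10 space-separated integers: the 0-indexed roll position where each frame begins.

Answer: 0 1 3 4 5 7 9 11 13 15

Derivation:
Frame 1 starts at roll index 0: roll=10 (strike), consumes 1 roll
Frame 2 starts at roll index 1: rolls=8,2 (sum=10), consumes 2 rolls
Frame 3 starts at roll index 3: roll=10 (strike), consumes 1 roll
Frame 4 starts at roll index 4: roll=10 (strike), consumes 1 roll
Frame 5 starts at roll index 5: rolls=8,0 (sum=8), consumes 2 rolls
Frame 6 starts at roll index 7: rolls=3,6 (sum=9), consumes 2 rolls
Frame 7 starts at roll index 9: rolls=4,6 (sum=10), consumes 2 rolls
Frame 8 starts at roll index 11: rolls=7,2 (sum=9), consumes 2 rolls
Frame 9 starts at roll index 13: rolls=3,7 (sum=10), consumes 2 rolls
Frame 10 starts at roll index 15: 2 remaining rolls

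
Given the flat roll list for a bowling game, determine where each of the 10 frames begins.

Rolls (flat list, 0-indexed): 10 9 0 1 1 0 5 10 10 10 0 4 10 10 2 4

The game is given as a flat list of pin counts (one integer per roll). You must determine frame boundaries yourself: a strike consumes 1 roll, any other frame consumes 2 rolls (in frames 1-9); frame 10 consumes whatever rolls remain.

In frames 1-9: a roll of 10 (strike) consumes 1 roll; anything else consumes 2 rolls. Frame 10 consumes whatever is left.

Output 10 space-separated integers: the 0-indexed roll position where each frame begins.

Answer: 0 1 3 5 7 8 9 10 12 13

Derivation:
Frame 1 starts at roll index 0: roll=10 (strike), consumes 1 roll
Frame 2 starts at roll index 1: rolls=9,0 (sum=9), consumes 2 rolls
Frame 3 starts at roll index 3: rolls=1,1 (sum=2), consumes 2 rolls
Frame 4 starts at roll index 5: rolls=0,5 (sum=5), consumes 2 rolls
Frame 5 starts at roll index 7: roll=10 (strike), consumes 1 roll
Frame 6 starts at roll index 8: roll=10 (strike), consumes 1 roll
Frame 7 starts at roll index 9: roll=10 (strike), consumes 1 roll
Frame 8 starts at roll index 10: rolls=0,4 (sum=4), consumes 2 rolls
Frame 9 starts at roll index 12: roll=10 (strike), consumes 1 roll
Frame 10 starts at roll index 13: 3 remaining rolls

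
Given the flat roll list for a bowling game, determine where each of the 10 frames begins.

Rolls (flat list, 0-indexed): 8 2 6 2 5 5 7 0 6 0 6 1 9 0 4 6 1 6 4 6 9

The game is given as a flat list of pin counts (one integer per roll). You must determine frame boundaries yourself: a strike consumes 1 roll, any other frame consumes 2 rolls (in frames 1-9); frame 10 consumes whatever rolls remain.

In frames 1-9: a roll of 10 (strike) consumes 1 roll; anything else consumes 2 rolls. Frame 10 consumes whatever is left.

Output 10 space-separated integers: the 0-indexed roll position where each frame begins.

Frame 1 starts at roll index 0: rolls=8,2 (sum=10), consumes 2 rolls
Frame 2 starts at roll index 2: rolls=6,2 (sum=8), consumes 2 rolls
Frame 3 starts at roll index 4: rolls=5,5 (sum=10), consumes 2 rolls
Frame 4 starts at roll index 6: rolls=7,0 (sum=7), consumes 2 rolls
Frame 5 starts at roll index 8: rolls=6,0 (sum=6), consumes 2 rolls
Frame 6 starts at roll index 10: rolls=6,1 (sum=7), consumes 2 rolls
Frame 7 starts at roll index 12: rolls=9,0 (sum=9), consumes 2 rolls
Frame 8 starts at roll index 14: rolls=4,6 (sum=10), consumes 2 rolls
Frame 9 starts at roll index 16: rolls=1,6 (sum=7), consumes 2 rolls
Frame 10 starts at roll index 18: 3 remaining rolls

Answer: 0 2 4 6 8 10 12 14 16 18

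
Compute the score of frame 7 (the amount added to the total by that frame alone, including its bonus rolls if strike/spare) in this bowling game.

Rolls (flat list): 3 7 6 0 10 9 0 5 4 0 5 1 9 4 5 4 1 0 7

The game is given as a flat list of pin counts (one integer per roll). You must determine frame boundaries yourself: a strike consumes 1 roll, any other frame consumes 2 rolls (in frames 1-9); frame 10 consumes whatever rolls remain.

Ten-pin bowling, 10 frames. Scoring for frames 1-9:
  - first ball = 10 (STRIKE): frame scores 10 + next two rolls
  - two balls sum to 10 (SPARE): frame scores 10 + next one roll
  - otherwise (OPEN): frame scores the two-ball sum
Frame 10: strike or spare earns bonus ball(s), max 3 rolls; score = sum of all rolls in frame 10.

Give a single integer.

Frame 1: SPARE (3+7=10). 10 + next roll (6) = 16. Cumulative: 16
Frame 2: OPEN (6+0=6). Cumulative: 22
Frame 3: STRIKE. 10 + next two rolls (9+0) = 19. Cumulative: 41
Frame 4: OPEN (9+0=9). Cumulative: 50
Frame 5: OPEN (5+4=9). Cumulative: 59
Frame 6: OPEN (0+5=5). Cumulative: 64
Frame 7: SPARE (1+9=10). 10 + next roll (4) = 14. Cumulative: 78
Frame 8: OPEN (4+5=9). Cumulative: 87
Frame 9: OPEN (4+1=5). Cumulative: 92

Answer: 14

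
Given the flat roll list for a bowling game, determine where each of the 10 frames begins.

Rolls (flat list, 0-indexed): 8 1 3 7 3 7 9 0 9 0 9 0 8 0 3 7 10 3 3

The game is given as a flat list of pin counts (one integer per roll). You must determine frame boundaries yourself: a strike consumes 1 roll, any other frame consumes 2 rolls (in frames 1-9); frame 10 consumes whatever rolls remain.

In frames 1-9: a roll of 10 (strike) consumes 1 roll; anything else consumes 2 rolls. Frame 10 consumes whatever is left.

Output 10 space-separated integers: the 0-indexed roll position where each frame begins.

Frame 1 starts at roll index 0: rolls=8,1 (sum=9), consumes 2 rolls
Frame 2 starts at roll index 2: rolls=3,7 (sum=10), consumes 2 rolls
Frame 3 starts at roll index 4: rolls=3,7 (sum=10), consumes 2 rolls
Frame 4 starts at roll index 6: rolls=9,0 (sum=9), consumes 2 rolls
Frame 5 starts at roll index 8: rolls=9,0 (sum=9), consumes 2 rolls
Frame 6 starts at roll index 10: rolls=9,0 (sum=9), consumes 2 rolls
Frame 7 starts at roll index 12: rolls=8,0 (sum=8), consumes 2 rolls
Frame 8 starts at roll index 14: rolls=3,7 (sum=10), consumes 2 rolls
Frame 9 starts at roll index 16: roll=10 (strike), consumes 1 roll
Frame 10 starts at roll index 17: 2 remaining rolls

Answer: 0 2 4 6 8 10 12 14 16 17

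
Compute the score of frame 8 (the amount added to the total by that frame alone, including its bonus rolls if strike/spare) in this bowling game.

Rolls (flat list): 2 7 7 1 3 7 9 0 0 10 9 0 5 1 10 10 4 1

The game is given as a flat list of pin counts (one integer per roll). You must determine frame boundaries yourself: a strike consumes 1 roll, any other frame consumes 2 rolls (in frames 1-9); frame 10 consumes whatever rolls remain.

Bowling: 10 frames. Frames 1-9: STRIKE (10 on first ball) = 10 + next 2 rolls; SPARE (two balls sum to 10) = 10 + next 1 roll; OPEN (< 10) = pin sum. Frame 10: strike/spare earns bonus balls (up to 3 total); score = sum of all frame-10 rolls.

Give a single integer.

Answer: 24

Derivation:
Frame 1: OPEN (2+7=9). Cumulative: 9
Frame 2: OPEN (7+1=8). Cumulative: 17
Frame 3: SPARE (3+7=10). 10 + next roll (9) = 19. Cumulative: 36
Frame 4: OPEN (9+0=9). Cumulative: 45
Frame 5: SPARE (0+10=10). 10 + next roll (9) = 19. Cumulative: 64
Frame 6: OPEN (9+0=9). Cumulative: 73
Frame 7: OPEN (5+1=6). Cumulative: 79
Frame 8: STRIKE. 10 + next two rolls (10+4) = 24. Cumulative: 103
Frame 9: STRIKE. 10 + next two rolls (4+1) = 15. Cumulative: 118
Frame 10: OPEN. Sum of all frame-10 rolls (4+1) = 5. Cumulative: 123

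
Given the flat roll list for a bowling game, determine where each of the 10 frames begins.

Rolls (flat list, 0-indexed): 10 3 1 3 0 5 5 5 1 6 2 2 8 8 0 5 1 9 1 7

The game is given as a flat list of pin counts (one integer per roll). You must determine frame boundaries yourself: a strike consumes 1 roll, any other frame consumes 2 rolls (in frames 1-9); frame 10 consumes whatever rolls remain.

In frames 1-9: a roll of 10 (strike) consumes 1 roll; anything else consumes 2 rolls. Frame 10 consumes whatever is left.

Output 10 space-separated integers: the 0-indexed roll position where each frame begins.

Frame 1 starts at roll index 0: roll=10 (strike), consumes 1 roll
Frame 2 starts at roll index 1: rolls=3,1 (sum=4), consumes 2 rolls
Frame 3 starts at roll index 3: rolls=3,0 (sum=3), consumes 2 rolls
Frame 4 starts at roll index 5: rolls=5,5 (sum=10), consumes 2 rolls
Frame 5 starts at roll index 7: rolls=5,1 (sum=6), consumes 2 rolls
Frame 6 starts at roll index 9: rolls=6,2 (sum=8), consumes 2 rolls
Frame 7 starts at roll index 11: rolls=2,8 (sum=10), consumes 2 rolls
Frame 8 starts at roll index 13: rolls=8,0 (sum=8), consumes 2 rolls
Frame 9 starts at roll index 15: rolls=5,1 (sum=6), consumes 2 rolls
Frame 10 starts at roll index 17: 3 remaining rolls

Answer: 0 1 3 5 7 9 11 13 15 17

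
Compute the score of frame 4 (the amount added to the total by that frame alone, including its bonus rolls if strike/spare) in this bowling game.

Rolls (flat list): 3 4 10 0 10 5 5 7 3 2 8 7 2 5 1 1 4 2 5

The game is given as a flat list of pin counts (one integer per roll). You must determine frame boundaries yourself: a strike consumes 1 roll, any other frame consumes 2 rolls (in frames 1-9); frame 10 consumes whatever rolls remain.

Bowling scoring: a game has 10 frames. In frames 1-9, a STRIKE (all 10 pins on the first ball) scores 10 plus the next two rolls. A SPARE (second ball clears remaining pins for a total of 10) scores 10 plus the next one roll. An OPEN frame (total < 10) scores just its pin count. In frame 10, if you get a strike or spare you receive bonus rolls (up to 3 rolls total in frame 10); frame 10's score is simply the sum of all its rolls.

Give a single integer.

Frame 1: OPEN (3+4=7). Cumulative: 7
Frame 2: STRIKE. 10 + next two rolls (0+10) = 20. Cumulative: 27
Frame 3: SPARE (0+10=10). 10 + next roll (5) = 15. Cumulative: 42
Frame 4: SPARE (5+5=10). 10 + next roll (7) = 17. Cumulative: 59
Frame 5: SPARE (7+3=10). 10 + next roll (2) = 12. Cumulative: 71
Frame 6: SPARE (2+8=10). 10 + next roll (7) = 17. Cumulative: 88

Answer: 17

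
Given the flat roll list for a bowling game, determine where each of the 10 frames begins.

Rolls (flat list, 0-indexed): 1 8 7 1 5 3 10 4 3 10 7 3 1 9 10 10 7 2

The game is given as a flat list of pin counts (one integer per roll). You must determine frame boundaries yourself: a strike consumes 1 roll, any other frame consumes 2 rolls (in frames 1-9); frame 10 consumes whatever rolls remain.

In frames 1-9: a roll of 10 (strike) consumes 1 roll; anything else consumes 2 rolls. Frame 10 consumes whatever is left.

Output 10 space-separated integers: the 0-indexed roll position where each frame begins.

Answer: 0 2 4 6 7 9 10 12 14 15

Derivation:
Frame 1 starts at roll index 0: rolls=1,8 (sum=9), consumes 2 rolls
Frame 2 starts at roll index 2: rolls=7,1 (sum=8), consumes 2 rolls
Frame 3 starts at roll index 4: rolls=5,3 (sum=8), consumes 2 rolls
Frame 4 starts at roll index 6: roll=10 (strike), consumes 1 roll
Frame 5 starts at roll index 7: rolls=4,3 (sum=7), consumes 2 rolls
Frame 6 starts at roll index 9: roll=10 (strike), consumes 1 roll
Frame 7 starts at roll index 10: rolls=7,3 (sum=10), consumes 2 rolls
Frame 8 starts at roll index 12: rolls=1,9 (sum=10), consumes 2 rolls
Frame 9 starts at roll index 14: roll=10 (strike), consumes 1 roll
Frame 10 starts at roll index 15: 3 remaining rolls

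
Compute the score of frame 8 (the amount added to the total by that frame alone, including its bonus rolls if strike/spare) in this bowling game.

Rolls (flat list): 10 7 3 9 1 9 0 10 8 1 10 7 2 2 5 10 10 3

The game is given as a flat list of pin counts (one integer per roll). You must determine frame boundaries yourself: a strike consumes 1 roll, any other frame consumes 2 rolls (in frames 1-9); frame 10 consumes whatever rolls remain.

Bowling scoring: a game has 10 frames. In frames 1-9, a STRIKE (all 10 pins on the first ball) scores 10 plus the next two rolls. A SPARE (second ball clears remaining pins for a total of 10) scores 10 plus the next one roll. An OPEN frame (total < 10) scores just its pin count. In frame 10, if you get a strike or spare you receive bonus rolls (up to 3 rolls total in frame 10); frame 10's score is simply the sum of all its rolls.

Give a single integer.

Answer: 9

Derivation:
Frame 1: STRIKE. 10 + next two rolls (7+3) = 20. Cumulative: 20
Frame 2: SPARE (7+3=10). 10 + next roll (9) = 19. Cumulative: 39
Frame 3: SPARE (9+1=10). 10 + next roll (9) = 19. Cumulative: 58
Frame 4: OPEN (9+0=9). Cumulative: 67
Frame 5: STRIKE. 10 + next two rolls (8+1) = 19. Cumulative: 86
Frame 6: OPEN (8+1=9). Cumulative: 95
Frame 7: STRIKE. 10 + next two rolls (7+2) = 19. Cumulative: 114
Frame 8: OPEN (7+2=9). Cumulative: 123
Frame 9: OPEN (2+5=7). Cumulative: 130
Frame 10: STRIKE. Sum of all frame-10 rolls (10+10+3) = 23. Cumulative: 153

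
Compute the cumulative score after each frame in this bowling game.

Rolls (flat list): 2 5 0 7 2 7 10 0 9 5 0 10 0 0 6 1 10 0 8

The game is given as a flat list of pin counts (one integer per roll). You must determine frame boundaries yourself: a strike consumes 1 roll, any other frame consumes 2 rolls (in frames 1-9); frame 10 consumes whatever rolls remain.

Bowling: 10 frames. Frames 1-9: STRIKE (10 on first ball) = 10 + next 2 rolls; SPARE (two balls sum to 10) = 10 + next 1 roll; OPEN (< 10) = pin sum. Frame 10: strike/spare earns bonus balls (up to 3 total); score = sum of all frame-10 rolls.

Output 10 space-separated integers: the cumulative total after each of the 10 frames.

Frame 1: OPEN (2+5=7). Cumulative: 7
Frame 2: OPEN (0+7=7). Cumulative: 14
Frame 3: OPEN (2+7=9). Cumulative: 23
Frame 4: STRIKE. 10 + next two rolls (0+9) = 19. Cumulative: 42
Frame 5: OPEN (0+9=9). Cumulative: 51
Frame 6: OPEN (5+0=5). Cumulative: 56
Frame 7: STRIKE. 10 + next two rolls (0+0) = 10. Cumulative: 66
Frame 8: OPEN (0+0=0). Cumulative: 66
Frame 9: OPEN (6+1=7). Cumulative: 73
Frame 10: STRIKE. Sum of all frame-10 rolls (10+0+8) = 18. Cumulative: 91

Answer: 7 14 23 42 51 56 66 66 73 91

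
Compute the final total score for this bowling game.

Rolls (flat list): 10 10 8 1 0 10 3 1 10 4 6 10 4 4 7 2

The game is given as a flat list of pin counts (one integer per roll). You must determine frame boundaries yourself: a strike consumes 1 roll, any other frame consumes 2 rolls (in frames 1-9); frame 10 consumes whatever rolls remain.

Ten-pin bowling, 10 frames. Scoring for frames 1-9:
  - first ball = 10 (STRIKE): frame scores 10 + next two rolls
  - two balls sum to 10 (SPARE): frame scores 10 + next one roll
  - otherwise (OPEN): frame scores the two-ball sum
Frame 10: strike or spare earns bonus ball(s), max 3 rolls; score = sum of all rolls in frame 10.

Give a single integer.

Answer: 148

Derivation:
Frame 1: STRIKE. 10 + next two rolls (10+8) = 28. Cumulative: 28
Frame 2: STRIKE. 10 + next two rolls (8+1) = 19. Cumulative: 47
Frame 3: OPEN (8+1=9). Cumulative: 56
Frame 4: SPARE (0+10=10). 10 + next roll (3) = 13. Cumulative: 69
Frame 5: OPEN (3+1=4). Cumulative: 73
Frame 6: STRIKE. 10 + next two rolls (4+6) = 20. Cumulative: 93
Frame 7: SPARE (4+6=10). 10 + next roll (10) = 20. Cumulative: 113
Frame 8: STRIKE. 10 + next two rolls (4+4) = 18. Cumulative: 131
Frame 9: OPEN (4+4=8). Cumulative: 139
Frame 10: OPEN. Sum of all frame-10 rolls (7+2) = 9. Cumulative: 148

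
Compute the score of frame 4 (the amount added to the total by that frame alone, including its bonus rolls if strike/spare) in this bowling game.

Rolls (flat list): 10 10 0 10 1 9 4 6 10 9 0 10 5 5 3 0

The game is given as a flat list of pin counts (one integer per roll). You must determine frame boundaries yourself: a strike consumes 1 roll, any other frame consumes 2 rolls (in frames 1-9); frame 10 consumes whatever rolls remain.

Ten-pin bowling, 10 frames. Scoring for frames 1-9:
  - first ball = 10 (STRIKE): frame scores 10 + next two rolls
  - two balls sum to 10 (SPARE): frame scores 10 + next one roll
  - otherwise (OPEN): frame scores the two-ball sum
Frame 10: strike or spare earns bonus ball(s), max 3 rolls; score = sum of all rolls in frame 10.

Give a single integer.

Frame 1: STRIKE. 10 + next two rolls (10+0) = 20. Cumulative: 20
Frame 2: STRIKE. 10 + next two rolls (0+10) = 20. Cumulative: 40
Frame 3: SPARE (0+10=10). 10 + next roll (1) = 11. Cumulative: 51
Frame 4: SPARE (1+9=10). 10 + next roll (4) = 14. Cumulative: 65
Frame 5: SPARE (4+6=10). 10 + next roll (10) = 20. Cumulative: 85
Frame 6: STRIKE. 10 + next two rolls (9+0) = 19. Cumulative: 104

Answer: 14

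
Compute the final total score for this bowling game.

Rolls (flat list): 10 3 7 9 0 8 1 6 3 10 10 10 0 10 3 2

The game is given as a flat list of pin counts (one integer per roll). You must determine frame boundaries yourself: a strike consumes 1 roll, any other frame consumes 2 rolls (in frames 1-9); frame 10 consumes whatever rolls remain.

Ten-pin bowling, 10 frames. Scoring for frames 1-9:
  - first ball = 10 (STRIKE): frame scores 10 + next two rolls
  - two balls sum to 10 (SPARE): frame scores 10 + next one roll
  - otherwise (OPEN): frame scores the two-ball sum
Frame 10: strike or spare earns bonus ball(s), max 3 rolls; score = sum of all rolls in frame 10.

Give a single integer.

Answer: 154

Derivation:
Frame 1: STRIKE. 10 + next two rolls (3+7) = 20. Cumulative: 20
Frame 2: SPARE (3+7=10). 10 + next roll (9) = 19. Cumulative: 39
Frame 3: OPEN (9+0=9). Cumulative: 48
Frame 4: OPEN (8+1=9). Cumulative: 57
Frame 5: OPEN (6+3=9). Cumulative: 66
Frame 6: STRIKE. 10 + next two rolls (10+10) = 30. Cumulative: 96
Frame 7: STRIKE. 10 + next two rolls (10+0) = 20. Cumulative: 116
Frame 8: STRIKE. 10 + next two rolls (0+10) = 20. Cumulative: 136
Frame 9: SPARE (0+10=10). 10 + next roll (3) = 13. Cumulative: 149
Frame 10: OPEN. Sum of all frame-10 rolls (3+2) = 5. Cumulative: 154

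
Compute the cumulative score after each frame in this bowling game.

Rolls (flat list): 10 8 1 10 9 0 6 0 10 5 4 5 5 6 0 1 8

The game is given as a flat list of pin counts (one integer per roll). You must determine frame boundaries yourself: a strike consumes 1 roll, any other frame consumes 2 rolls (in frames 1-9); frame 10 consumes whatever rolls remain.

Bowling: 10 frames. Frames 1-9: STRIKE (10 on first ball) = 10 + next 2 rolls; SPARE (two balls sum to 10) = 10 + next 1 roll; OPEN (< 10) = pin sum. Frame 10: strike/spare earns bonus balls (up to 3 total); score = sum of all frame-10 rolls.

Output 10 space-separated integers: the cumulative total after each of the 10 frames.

Answer: 19 28 47 56 62 81 90 106 112 121

Derivation:
Frame 1: STRIKE. 10 + next two rolls (8+1) = 19. Cumulative: 19
Frame 2: OPEN (8+1=9). Cumulative: 28
Frame 3: STRIKE. 10 + next two rolls (9+0) = 19. Cumulative: 47
Frame 4: OPEN (9+0=9). Cumulative: 56
Frame 5: OPEN (6+0=6). Cumulative: 62
Frame 6: STRIKE. 10 + next two rolls (5+4) = 19. Cumulative: 81
Frame 7: OPEN (5+4=9). Cumulative: 90
Frame 8: SPARE (5+5=10). 10 + next roll (6) = 16. Cumulative: 106
Frame 9: OPEN (6+0=6). Cumulative: 112
Frame 10: OPEN. Sum of all frame-10 rolls (1+8) = 9. Cumulative: 121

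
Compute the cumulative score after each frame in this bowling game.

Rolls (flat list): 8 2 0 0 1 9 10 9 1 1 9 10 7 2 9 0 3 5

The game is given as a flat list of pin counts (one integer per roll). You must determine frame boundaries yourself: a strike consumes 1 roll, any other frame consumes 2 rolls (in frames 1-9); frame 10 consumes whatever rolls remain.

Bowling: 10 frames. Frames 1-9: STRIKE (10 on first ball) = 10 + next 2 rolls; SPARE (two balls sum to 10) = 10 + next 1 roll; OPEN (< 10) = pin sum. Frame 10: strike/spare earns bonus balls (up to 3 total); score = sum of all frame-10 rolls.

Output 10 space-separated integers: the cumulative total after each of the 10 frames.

Answer: 10 10 30 50 61 81 100 109 118 126

Derivation:
Frame 1: SPARE (8+2=10). 10 + next roll (0) = 10. Cumulative: 10
Frame 2: OPEN (0+0=0). Cumulative: 10
Frame 3: SPARE (1+9=10). 10 + next roll (10) = 20. Cumulative: 30
Frame 4: STRIKE. 10 + next two rolls (9+1) = 20. Cumulative: 50
Frame 5: SPARE (9+1=10). 10 + next roll (1) = 11. Cumulative: 61
Frame 6: SPARE (1+9=10). 10 + next roll (10) = 20. Cumulative: 81
Frame 7: STRIKE. 10 + next two rolls (7+2) = 19. Cumulative: 100
Frame 8: OPEN (7+2=9). Cumulative: 109
Frame 9: OPEN (9+0=9). Cumulative: 118
Frame 10: OPEN. Sum of all frame-10 rolls (3+5) = 8. Cumulative: 126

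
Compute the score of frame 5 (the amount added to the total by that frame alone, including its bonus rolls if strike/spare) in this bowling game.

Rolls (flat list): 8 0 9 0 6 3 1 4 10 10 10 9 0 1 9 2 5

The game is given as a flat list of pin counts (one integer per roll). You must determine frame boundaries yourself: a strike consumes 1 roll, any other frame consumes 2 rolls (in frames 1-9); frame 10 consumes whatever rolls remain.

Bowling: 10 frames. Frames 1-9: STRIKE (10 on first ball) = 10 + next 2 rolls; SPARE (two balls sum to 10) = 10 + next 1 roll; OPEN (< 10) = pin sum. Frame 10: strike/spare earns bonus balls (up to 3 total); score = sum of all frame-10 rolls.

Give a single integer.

Frame 1: OPEN (8+0=8). Cumulative: 8
Frame 2: OPEN (9+0=9). Cumulative: 17
Frame 3: OPEN (6+3=9). Cumulative: 26
Frame 4: OPEN (1+4=5). Cumulative: 31
Frame 5: STRIKE. 10 + next two rolls (10+10) = 30. Cumulative: 61
Frame 6: STRIKE. 10 + next two rolls (10+9) = 29. Cumulative: 90
Frame 7: STRIKE. 10 + next two rolls (9+0) = 19. Cumulative: 109

Answer: 30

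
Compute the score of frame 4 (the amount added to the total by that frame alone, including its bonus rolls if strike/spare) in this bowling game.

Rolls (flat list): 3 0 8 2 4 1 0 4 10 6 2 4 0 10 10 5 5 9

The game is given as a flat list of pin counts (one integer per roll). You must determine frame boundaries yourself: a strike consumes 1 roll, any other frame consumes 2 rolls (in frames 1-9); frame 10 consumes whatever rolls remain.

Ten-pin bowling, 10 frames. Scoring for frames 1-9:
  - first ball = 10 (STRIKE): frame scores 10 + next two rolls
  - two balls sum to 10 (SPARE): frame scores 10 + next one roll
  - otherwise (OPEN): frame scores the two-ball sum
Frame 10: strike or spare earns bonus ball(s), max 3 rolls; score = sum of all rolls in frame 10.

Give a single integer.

Frame 1: OPEN (3+0=3). Cumulative: 3
Frame 2: SPARE (8+2=10). 10 + next roll (4) = 14. Cumulative: 17
Frame 3: OPEN (4+1=5). Cumulative: 22
Frame 4: OPEN (0+4=4). Cumulative: 26
Frame 5: STRIKE. 10 + next two rolls (6+2) = 18. Cumulative: 44
Frame 6: OPEN (6+2=8). Cumulative: 52

Answer: 4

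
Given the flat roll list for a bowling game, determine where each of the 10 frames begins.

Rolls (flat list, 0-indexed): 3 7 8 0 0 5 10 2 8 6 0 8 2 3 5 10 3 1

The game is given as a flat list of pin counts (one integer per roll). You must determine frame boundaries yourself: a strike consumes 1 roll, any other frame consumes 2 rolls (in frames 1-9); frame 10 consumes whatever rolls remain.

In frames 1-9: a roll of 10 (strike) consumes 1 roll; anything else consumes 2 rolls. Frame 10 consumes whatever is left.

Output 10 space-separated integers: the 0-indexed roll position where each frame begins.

Frame 1 starts at roll index 0: rolls=3,7 (sum=10), consumes 2 rolls
Frame 2 starts at roll index 2: rolls=8,0 (sum=8), consumes 2 rolls
Frame 3 starts at roll index 4: rolls=0,5 (sum=5), consumes 2 rolls
Frame 4 starts at roll index 6: roll=10 (strike), consumes 1 roll
Frame 5 starts at roll index 7: rolls=2,8 (sum=10), consumes 2 rolls
Frame 6 starts at roll index 9: rolls=6,0 (sum=6), consumes 2 rolls
Frame 7 starts at roll index 11: rolls=8,2 (sum=10), consumes 2 rolls
Frame 8 starts at roll index 13: rolls=3,5 (sum=8), consumes 2 rolls
Frame 9 starts at roll index 15: roll=10 (strike), consumes 1 roll
Frame 10 starts at roll index 16: 2 remaining rolls

Answer: 0 2 4 6 7 9 11 13 15 16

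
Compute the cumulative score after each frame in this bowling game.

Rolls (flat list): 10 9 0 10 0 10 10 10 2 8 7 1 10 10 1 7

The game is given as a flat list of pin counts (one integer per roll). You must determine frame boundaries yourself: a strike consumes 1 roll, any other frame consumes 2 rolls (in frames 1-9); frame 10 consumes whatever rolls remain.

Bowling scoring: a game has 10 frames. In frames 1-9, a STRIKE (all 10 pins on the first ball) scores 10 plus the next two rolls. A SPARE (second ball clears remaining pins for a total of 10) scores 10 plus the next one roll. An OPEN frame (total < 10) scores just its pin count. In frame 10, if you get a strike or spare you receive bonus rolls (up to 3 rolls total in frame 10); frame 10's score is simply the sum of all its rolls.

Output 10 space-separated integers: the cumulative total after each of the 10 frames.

Frame 1: STRIKE. 10 + next two rolls (9+0) = 19. Cumulative: 19
Frame 2: OPEN (9+0=9). Cumulative: 28
Frame 3: STRIKE. 10 + next two rolls (0+10) = 20. Cumulative: 48
Frame 4: SPARE (0+10=10). 10 + next roll (10) = 20. Cumulative: 68
Frame 5: STRIKE. 10 + next two rolls (10+2) = 22. Cumulative: 90
Frame 6: STRIKE. 10 + next two rolls (2+8) = 20. Cumulative: 110
Frame 7: SPARE (2+8=10). 10 + next roll (7) = 17. Cumulative: 127
Frame 8: OPEN (7+1=8). Cumulative: 135
Frame 9: STRIKE. 10 + next two rolls (10+1) = 21. Cumulative: 156
Frame 10: STRIKE. Sum of all frame-10 rolls (10+1+7) = 18. Cumulative: 174

Answer: 19 28 48 68 90 110 127 135 156 174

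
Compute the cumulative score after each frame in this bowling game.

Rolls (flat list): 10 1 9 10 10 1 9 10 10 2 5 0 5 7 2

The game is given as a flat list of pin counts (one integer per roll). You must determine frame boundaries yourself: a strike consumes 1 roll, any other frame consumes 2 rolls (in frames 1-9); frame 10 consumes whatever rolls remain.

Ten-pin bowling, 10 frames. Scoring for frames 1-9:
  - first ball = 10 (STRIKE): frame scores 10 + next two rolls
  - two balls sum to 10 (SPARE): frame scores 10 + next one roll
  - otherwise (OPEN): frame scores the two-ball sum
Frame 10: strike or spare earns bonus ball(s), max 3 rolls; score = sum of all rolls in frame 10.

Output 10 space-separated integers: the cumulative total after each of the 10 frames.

Frame 1: STRIKE. 10 + next two rolls (1+9) = 20. Cumulative: 20
Frame 2: SPARE (1+9=10). 10 + next roll (10) = 20. Cumulative: 40
Frame 3: STRIKE. 10 + next two rolls (10+1) = 21. Cumulative: 61
Frame 4: STRIKE. 10 + next two rolls (1+9) = 20. Cumulative: 81
Frame 5: SPARE (1+9=10). 10 + next roll (10) = 20. Cumulative: 101
Frame 6: STRIKE. 10 + next two rolls (10+2) = 22. Cumulative: 123
Frame 7: STRIKE. 10 + next two rolls (2+5) = 17. Cumulative: 140
Frame 8: OPEN (2+5=7). Cumulative: 147
Frame 9: OPEN (0+5=5). Cumulative: 152
Frame 10: OPEN. Sum of all frame-10 rolls (7+2) = 9. Cumulative: 161

Answer: 20 40 61 81 101 123 140 147 152 161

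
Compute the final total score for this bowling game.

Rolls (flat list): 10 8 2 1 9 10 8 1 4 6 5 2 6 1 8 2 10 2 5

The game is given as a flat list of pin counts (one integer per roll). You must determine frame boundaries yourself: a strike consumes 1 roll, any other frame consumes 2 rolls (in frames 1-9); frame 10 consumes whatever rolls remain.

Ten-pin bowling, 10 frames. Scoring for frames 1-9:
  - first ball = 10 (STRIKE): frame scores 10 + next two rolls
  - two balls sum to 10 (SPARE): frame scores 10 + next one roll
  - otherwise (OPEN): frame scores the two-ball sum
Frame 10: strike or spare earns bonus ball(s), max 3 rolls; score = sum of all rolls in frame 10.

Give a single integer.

Answer: 145

Derivation:
Frame 1: STRIKE. 10 + next two rolls (8+2) = 20. Cumulative: 20
Frame 2: SPARE (8+2=10). 10 + next roll (1) = 11. Cumulative: 31
Frame 3: SPARE (1+9=10). 10 + next roll (10) = 20. Cumulative: 51
Frame 4: STRIKE. 10 + next two rolls (8+1) = 19. Cumulative: 70
Frame 5: OPEN (8+1=9). Cumulative: 79
Frame 6: SPARE (4+6=10). 10 + next roll (5) = 15. Cumulative: 94
Frame 7: OPEN (5+2=7). Cumulative: 101
Frame 8: OPEN (6+1=7). Cumulative: 108
Frame 9: SPARE (8+2=10). 10 + next roll (10) = 20. Cumulative: 128
Frame 10: STRIKE. Sum of all frame-10 rolls (10+2+5) = 17. Cumulative: 145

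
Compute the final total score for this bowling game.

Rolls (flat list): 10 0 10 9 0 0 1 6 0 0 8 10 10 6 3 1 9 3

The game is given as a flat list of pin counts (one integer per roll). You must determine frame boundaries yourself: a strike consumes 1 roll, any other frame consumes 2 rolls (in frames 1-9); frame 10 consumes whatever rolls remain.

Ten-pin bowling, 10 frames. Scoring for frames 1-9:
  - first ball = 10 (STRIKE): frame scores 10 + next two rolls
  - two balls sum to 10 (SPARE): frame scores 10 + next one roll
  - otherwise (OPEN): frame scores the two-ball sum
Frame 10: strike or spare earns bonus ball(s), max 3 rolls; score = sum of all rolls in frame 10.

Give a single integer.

Answer: 130

Derivation:
Frame 1: STRIKE. 10 + next two rolls (0+10) = 20. Cumulative: 20
Frame 2: SPARE (0+10=10). 10 + next roll (9) = 19. Cumulative: 39
Frame 3: OPEN (9+0=9). Cumulative: 48
Frame 4: OPEN (0+1=1). Cumulative: 49
Frame 5: OPEN (6+0=6). Cumulative: 55
Frame 6: OPEN (0+8=8). Cumulative: 63
Frame 7: STRIKE. 10 + next two rolls (10+6) = 26. Cumulative: 89
Frame 8: STRIKE. 10 + next two rolls (6+3) = 19. Cumulative: 108
Frame 9: OPEN (6+3=9). Cumulative: 117
Frame 10: SPARE. Sum of all frame-10 rolls (1+9+3) = 13. Cumulative: 130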